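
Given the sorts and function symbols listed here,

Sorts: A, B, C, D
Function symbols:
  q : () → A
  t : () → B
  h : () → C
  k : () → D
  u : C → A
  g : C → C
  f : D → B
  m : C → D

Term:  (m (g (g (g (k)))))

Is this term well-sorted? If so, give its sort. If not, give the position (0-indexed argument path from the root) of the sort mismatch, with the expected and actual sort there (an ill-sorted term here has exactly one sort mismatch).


ill-sorted at position [0, 0, 0, 0]: expected C, got D

        (k) : D
      (g (k)) : ✗ arg 0 at [0, 0, 0, 0] has sort D, expected C


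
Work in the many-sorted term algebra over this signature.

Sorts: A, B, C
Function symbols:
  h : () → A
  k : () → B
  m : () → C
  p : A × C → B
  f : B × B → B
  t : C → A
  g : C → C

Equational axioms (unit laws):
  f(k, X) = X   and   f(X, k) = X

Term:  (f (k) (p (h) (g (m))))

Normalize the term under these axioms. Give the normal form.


normal form = (p (h) (g (m)))

1. (f (k) (p (h) (g (m))))  →  (p (h) (g (m)))


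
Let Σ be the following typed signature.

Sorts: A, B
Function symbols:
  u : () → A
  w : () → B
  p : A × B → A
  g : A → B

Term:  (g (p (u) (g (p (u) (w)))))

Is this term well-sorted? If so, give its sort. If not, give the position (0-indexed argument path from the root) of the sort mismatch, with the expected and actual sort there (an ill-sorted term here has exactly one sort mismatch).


well-sorted; sort = B

    (u) : A
        (u) : A
        (w) : B
      (p (u) (w)) : A
    (g (p (u) (w))) : B
  (p (u) (g (p (u) (w)))) : A
(g (p (u) (g (p (u) (w))))) : B


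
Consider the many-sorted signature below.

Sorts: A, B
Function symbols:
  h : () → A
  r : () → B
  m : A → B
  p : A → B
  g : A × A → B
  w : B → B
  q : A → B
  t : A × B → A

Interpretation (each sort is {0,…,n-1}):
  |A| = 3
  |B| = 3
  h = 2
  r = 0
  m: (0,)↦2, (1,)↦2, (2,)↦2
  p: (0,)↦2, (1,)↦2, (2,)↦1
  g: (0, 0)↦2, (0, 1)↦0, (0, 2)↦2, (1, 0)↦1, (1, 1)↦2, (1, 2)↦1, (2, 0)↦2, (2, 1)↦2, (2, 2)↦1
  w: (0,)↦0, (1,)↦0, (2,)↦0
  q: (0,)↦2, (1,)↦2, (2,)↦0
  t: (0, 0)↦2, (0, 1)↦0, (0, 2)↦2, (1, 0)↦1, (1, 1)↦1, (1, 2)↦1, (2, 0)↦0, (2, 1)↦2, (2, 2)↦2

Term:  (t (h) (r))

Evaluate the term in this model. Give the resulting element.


  h = 2
  r = 0
  (t (h) (r)) = t(2, 0) = 0

value = 0


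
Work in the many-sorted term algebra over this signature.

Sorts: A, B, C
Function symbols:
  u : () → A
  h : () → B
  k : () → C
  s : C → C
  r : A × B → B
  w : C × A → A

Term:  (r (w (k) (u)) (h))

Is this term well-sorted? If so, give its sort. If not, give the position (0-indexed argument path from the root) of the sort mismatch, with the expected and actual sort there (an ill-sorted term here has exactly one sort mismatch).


    (k) : C
    (u) : A
  (w (k) (u)) : A
  (h) : B
(r (w (k) (u)) (h)) : B

well-sorted; sort = B


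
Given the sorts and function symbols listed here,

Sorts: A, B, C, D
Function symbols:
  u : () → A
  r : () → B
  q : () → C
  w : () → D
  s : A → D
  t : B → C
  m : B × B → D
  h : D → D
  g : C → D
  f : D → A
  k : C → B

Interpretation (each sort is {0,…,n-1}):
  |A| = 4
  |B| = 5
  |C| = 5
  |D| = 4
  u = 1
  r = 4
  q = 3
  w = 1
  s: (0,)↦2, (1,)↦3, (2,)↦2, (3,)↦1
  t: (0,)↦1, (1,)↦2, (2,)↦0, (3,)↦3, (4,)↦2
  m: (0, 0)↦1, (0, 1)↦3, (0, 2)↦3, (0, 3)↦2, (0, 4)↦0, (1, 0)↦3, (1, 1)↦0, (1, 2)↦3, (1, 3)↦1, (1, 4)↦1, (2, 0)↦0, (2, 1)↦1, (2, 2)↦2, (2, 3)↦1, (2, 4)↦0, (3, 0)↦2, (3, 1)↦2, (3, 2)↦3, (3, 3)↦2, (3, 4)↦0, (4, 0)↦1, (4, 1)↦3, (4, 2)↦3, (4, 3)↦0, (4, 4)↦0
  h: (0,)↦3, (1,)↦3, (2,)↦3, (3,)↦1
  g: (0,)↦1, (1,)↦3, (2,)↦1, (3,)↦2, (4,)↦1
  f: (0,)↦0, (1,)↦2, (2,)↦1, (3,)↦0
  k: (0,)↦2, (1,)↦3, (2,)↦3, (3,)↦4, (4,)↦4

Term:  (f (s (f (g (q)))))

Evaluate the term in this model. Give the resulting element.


  q = 3
  (g (q)) = g(3,) = 2
  (f (g (q))) = f(2,) = 1
  (s (f (g (q)))) = s(1,) = 3
  (f (s (f (g (q))))) = f(3,) = 0

value = 0


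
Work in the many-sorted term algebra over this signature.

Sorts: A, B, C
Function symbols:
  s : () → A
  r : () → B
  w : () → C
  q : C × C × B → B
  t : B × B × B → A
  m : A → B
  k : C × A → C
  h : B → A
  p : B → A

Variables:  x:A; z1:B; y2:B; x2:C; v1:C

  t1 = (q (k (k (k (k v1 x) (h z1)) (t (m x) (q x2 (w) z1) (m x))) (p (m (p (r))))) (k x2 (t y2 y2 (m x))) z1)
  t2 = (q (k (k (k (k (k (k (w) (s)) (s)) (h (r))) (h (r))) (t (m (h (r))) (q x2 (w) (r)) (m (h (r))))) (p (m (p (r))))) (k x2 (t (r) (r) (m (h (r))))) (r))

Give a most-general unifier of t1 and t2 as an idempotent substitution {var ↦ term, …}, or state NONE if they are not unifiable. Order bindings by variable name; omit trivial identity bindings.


{v1 ↦ (k (k (w) (s)) (s)), x ↦ (h (r)), y2 ↦ (r), z1 ↦ (r)}


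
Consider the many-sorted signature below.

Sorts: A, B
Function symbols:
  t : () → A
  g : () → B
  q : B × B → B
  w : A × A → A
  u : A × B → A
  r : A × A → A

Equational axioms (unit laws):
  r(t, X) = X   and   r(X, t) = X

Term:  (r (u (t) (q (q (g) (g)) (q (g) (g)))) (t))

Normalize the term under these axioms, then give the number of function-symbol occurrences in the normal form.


size = 9

1. (r (u (t) (q (q (g) (g)) (q (g) (g)))) (t))  →  (u (t) (q (q (g) (g)) (q (g) (g))))
normal form: (u (t) (q (q (g) (g)) (q (g) (g))))


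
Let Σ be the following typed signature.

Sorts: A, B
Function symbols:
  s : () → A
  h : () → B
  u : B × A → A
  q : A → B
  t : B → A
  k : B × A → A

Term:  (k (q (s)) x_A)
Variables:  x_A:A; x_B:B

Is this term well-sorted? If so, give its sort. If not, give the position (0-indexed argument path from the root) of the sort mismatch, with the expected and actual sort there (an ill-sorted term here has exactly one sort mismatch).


well-sorted; sort = A

    (s) : A
  (q (s)) : B
  x_A : A
(k (q (s)) x_A) : A


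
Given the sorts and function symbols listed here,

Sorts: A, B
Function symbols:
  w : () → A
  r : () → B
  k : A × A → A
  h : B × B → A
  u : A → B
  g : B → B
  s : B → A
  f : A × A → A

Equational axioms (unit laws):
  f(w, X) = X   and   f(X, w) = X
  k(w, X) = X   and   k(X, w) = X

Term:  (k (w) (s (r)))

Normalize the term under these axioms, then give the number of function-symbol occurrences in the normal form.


1. (k (w) (s (r)))  →  (s (r))
normal form: (s (r))

size = 2


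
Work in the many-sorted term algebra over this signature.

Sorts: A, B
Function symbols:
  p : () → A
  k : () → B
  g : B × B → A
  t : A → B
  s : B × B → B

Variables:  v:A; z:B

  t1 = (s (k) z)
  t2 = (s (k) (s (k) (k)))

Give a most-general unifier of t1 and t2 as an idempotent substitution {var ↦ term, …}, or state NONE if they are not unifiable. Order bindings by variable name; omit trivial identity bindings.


{z ↦ (s (k) (k))}


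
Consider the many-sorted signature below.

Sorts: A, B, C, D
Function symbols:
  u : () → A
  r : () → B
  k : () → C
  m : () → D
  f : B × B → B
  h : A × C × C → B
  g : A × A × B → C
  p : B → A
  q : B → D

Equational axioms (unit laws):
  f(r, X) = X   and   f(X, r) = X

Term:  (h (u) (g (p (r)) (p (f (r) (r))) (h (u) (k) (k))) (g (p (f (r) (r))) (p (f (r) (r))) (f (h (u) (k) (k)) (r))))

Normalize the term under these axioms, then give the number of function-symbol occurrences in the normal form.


1. (h (u) (g (p (r)) (p (f (r) (r))) (h (u) (k) (k))) (g (p (f (r) (r))) (p (f (r) (r))) (f (h (u) (k) (k)) (r))))  →  (h (u) (g (p (r)) (p (r)) (h (u) (k) (k))) (g (p (f (r) (r))) (p (f (r) (r))) (f (h (u) (k) (k)) (r))))
2. (h (u) (g (p (r)) (p (r)) (h (u) (k) (k))) (g (p (f (r) (r))) (p (f (r) (r))) (f (h (u) (k) (k)) (r))))  →  (h (u) (g (p (r)) (p (r)) (h (u) (k) (k))) (g (p (r)) (p (f (r) (r))) (f (h (u) (k) (k)) (r))))
3. (h (u) (g (p (r)) (p (r)) (h (u) (k) (k))) (g (p (r)) (p (f (r) (r))) (f (h (u) (k) (k)) (r))))  →  (h (u) (g (p (r)) (p (r)) (h (u) (k) (k))) (g (p (r)) (p (r)) (f (h (u) (k) (k)) (r))))
4. (h (u) (g (p (r)) (p (r)) (h (u) (k) (k))) (g (p (r)) (p (r)) (f (h (u) (k) (k)) (r))))  →  (h (u) (g (p (r)) (p (r)) (h (u) (k) (k))) (g (p (r)) (p (r)) (h (u) (k) (k))))
normal form: (h (u) (g (p (r)) (p (r)) (h (u) (k) (k))) (g (p (r)) (p (r)) (h (u) (k) (k))))

size = 20


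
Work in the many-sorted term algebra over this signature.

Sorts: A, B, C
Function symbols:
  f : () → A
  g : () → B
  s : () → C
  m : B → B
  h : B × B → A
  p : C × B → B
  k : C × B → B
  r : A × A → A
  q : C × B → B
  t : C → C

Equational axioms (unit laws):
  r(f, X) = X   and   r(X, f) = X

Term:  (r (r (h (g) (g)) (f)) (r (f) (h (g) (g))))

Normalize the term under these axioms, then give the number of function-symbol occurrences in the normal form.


size = 7

1. (r (r (h (g) (g)) (f)) (r (f) (h (g) (g))))  →  (r (h (g) (g)) (r (f) (h (g) (g))))
2. (r (h (g) (g)) (r (f) (h (g) (g))))  →  (r (h (g) (g)) (h (g) (g)))
normal form: (r (h (g) (g)) (h (g) (g)))


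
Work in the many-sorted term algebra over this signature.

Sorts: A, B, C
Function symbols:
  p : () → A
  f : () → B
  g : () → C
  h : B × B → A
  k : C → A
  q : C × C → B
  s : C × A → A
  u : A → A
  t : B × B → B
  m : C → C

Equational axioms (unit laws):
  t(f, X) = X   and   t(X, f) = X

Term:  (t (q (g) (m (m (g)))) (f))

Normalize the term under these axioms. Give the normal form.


normal form = (q (g) (m (m (g))))

1. (t (q (g) (m (m (g)))) (f))  →  (q (g) (m (m (g))))


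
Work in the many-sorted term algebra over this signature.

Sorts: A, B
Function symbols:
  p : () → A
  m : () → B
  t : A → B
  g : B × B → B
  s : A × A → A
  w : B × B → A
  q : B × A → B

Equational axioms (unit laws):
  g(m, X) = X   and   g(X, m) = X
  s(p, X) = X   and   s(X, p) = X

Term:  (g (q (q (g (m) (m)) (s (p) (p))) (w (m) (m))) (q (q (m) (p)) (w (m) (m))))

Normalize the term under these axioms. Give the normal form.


1. (g (q (q (g (m) (m)) (s (p) (p))) (w (m) (m))) (q (q (m) (p)) (w (m) (m))))  →  (g (q (q (m) (s (p) (p))) (w (m) (m))) (q (q (m) (p)) (w (m) (m))))
2. (g (q (q (m) (s (p) (p))) (w (m) (m))) (q (q (m) (p)) (w (m) (m))))  →  (g (q (q (m) (p)) (w (m) (m))) (q (q (m) (p)) (w (m) (m))))

normal form = (g (q (q (m) (p)) (w (m) (m))) (q (q (m) (p)) (w (m) (m))))


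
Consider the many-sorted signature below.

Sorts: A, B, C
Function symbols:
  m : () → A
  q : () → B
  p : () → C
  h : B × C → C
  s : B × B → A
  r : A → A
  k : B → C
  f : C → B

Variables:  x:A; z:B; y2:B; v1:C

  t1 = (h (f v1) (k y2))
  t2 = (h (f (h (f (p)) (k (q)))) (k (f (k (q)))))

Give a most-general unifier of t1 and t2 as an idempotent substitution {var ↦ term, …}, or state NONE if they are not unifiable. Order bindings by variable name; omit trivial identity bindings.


{v1 ↦ (h (f (p)) (k (q))), y2 ↦ (f (k (q)))}


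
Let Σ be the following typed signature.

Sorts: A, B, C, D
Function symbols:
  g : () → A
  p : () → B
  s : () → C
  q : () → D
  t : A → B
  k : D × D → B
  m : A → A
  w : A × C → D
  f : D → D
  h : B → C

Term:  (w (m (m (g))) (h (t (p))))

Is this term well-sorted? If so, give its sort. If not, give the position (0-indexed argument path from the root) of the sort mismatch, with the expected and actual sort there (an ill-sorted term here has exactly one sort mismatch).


ill-sorted at position [1, 0, 0]: expected A, got B

      (g) : A
    (m (g)) : A
  (m (m (g))) : A
      (p) : B
    (t (p)) : ✗ arg 0 at [1, 0, 0] has sort B, expected A


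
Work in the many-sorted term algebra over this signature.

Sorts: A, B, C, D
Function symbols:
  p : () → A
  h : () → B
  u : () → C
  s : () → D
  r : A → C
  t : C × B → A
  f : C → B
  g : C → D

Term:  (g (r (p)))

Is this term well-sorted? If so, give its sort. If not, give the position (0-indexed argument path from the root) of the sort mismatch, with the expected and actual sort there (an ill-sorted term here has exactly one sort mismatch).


well-sorted; sort = D

    (p) : A
  (r (p)) : C
(g (r (p))) : D


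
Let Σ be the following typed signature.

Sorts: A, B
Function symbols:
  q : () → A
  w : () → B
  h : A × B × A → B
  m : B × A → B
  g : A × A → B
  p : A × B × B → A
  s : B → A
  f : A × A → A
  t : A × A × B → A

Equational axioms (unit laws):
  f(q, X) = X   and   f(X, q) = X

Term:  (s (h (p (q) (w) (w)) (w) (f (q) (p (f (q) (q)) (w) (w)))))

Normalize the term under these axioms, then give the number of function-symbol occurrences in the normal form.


1. (s (h (p (q) (w) (w)) (w) (f (q) (p (f (q) (q)) (w) (w)))))  →  (s (h (p (q) (w) (w)) (w) (p (f (q) (q)) (w) (w))))
2. (s (h (p (q) (w) (w)) (w) (p (f (q) (q)) (w) (w))))  →  (s (h (p (q) (w) (w)) (w) (p (q) (w) (w))))
normal form: (s (h (p (q) (w) (w)) (w) (p (q) (w) (w))))

size = 11


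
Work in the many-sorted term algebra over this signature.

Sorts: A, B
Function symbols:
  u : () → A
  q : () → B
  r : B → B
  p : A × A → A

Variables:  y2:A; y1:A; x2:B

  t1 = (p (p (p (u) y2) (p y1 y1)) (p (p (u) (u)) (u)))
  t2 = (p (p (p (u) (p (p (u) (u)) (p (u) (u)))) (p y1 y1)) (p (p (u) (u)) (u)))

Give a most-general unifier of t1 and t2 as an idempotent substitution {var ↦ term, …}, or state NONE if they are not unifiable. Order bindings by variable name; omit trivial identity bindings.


{y2 ↦ (p (p (u) (u)) (p (u) (u)))}


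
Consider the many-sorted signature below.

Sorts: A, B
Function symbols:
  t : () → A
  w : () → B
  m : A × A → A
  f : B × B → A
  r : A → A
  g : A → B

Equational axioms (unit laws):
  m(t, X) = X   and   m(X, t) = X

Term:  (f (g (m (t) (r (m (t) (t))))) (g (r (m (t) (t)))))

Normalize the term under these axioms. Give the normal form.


1. (f (g (m (t) (r (m (t) (t))))) (g (r (m (t) (t)))))  →  (f (g (r (m (t) (t)))) (g (r (m (t) (t)))))
2. (f (g (r (m (t) (t)))) (g (r (m (t) (t)))))  →  (f (g (r (t))) (g (r (m (t) (t)))))
3. (f (g (r (t))) (g (r (m (t) (t)))))  →  (f (g (r (t))) (g (r (t))))

normal form = (f (g (r (t))) (g (r (t))))


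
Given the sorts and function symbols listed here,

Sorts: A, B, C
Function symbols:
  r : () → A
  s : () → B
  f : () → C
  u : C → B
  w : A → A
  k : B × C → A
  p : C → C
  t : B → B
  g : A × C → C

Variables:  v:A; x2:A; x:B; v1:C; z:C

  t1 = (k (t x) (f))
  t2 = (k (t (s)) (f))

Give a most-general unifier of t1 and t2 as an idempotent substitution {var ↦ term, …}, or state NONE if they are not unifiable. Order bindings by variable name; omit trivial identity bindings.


{x ↦ (s)}


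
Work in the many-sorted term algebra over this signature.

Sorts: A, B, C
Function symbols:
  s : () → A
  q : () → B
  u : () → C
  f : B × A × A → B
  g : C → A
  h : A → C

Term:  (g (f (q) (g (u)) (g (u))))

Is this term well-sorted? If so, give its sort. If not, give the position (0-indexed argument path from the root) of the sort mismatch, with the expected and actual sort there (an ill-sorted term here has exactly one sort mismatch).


ill-sorted at position [0]: expected C, got B

    (q) : B
      (u) : C
    (g (u)) : A
      (u) : C
    (g (u)) : A
  (f (q) (g (u)) (g (u))) : B
(g (f (q) (g (u)) (g (u)))) : ✗ arg 0 at [0] has sort B, expected C


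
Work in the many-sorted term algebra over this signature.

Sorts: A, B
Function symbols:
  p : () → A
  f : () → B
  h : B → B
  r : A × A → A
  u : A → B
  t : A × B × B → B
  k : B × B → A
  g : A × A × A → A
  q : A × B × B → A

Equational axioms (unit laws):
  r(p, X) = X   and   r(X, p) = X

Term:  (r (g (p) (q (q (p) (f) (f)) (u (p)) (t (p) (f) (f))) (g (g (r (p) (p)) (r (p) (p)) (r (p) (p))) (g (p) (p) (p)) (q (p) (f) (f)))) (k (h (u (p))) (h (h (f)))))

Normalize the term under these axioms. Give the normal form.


normal form = (r (g (p) (q (q (p) (f) (f)) (u (p)) (t (p) (f) (f))) (g (g (p) (p) (p)) (g (p) (p) (p)) (q (p) (f) (f)))) (k (h (u (p))) (h (h (f)))))

1. (r (g (p) (q (q (p) (f) (f)) (u (p)) (t (p) (f) (f))) (g (g (r (p) (p)) (r (p) (p)) (r (p) (p))) (g (p) (p) (p)) (q (p) (f) (f)))) (k (h (u (p))) (h (h (f)))))  →  (r (g (p) (q (q (p) (f) (f)) (u (p)) (t (p) (f) (f))) (g (g (p) (r (p) (p)) (r (p) (p))) (g (p) (p) (p)) (q (p) (f) (f)))) (k (h (u (p))) (h (h (f)))))
2. (r (g (p) (q (q (p) (f) (f)) (u (p)) (t (p) (f) (f))) (g (g (p) (r (p) (p)) (r (p) (p))) (g (p) (p) (p)) (q (p) (f) (f)))) (k (h (u (p))) (h (h (f)))))  →  (r (g (p) (q (q (p) (f) (f)) (u (p)) (t (p) (f) (f))) (g (g (p) (p) (r (p) (p))) (g (p) (p) (p)) (q (p) (f) (f)))) (k (h (u (p))) (h (h (f)))))
3. (r (g (p) (q (q (p) (f) (f)) (u (p)) (t (p) (f) (f))) (g (g (p) (p) (r (p) (p))) (g (p) (p) (p)) (q (p) (f) (f)))) (k (h (u (p))) (h (h (f)))))  →  (r (g (p) (q (q (p) (f) (f)) (u (p)) (t (p) (f) (f))) (g (g (p) (p) (p)) (g (p) (p) (p)) (q (p) (f) (f)))) (k (h (u (p))) (h (h (f)))))


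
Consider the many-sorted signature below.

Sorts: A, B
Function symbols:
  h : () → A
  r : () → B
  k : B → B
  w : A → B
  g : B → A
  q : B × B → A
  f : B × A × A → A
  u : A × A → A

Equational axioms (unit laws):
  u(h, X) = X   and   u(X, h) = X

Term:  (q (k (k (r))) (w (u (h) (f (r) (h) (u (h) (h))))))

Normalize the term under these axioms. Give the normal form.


1. (q (k (k (r))) (w (u (h) (f (r) (h) (u (h) (h))))))  →  (q (k (k (r))) (w (f (r) (h) (u (h) (h)))))
2. (q (k (k (r))) (w (f (r) (h) (u (h) (h)))))  →  (q (k (k (r))) (w (f (r) (h) (h))))

normal form = (q (k (k (r))) (w (f (r) (h) (h))))


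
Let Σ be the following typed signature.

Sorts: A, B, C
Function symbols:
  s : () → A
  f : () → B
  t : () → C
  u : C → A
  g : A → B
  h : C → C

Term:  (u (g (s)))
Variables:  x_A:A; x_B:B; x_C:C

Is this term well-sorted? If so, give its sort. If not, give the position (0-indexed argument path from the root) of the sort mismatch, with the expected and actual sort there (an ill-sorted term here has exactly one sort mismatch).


    (s) : A
  (g (s)) : B
(u (g (s))) : ✗ arg 0 at [0] has sort B, expected C

ill-sorted at position [0]: expected C, got B


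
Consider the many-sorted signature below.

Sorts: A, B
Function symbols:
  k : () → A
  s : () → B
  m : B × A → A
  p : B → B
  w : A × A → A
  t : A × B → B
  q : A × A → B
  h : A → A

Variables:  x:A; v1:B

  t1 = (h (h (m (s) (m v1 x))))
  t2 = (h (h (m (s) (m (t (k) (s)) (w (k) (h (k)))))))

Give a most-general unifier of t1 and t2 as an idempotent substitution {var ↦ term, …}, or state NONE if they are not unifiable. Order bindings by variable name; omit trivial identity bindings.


{v1 ↦ (t (k) (s)), x ↦ (w (k) (h (k)))}


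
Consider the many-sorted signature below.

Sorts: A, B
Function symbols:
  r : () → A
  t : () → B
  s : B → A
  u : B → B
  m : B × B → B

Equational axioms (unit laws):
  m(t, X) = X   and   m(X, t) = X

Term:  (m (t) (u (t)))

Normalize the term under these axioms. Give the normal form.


normal form = (u (t))

1. (m (t) (u (t)))  →  (u (t))


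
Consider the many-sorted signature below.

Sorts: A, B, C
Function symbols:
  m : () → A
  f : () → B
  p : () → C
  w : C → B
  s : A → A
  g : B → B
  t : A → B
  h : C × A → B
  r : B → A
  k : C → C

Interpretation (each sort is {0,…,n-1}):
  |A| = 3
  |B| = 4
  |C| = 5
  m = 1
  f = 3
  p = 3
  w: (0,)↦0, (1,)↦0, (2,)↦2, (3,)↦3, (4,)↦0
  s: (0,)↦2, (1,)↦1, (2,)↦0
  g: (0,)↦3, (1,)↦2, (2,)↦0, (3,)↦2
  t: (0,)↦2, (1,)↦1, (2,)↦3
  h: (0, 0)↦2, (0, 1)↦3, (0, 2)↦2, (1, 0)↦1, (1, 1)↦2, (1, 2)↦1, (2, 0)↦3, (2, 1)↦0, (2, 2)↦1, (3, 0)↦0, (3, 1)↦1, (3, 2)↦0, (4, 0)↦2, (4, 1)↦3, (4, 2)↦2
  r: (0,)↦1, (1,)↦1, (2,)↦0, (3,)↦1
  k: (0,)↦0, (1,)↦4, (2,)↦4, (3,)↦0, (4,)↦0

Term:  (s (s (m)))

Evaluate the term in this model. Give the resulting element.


value = 1

  m = 1
  (s (m)) = s(1,) = 1
  (s (s (m))) = s(1,) = 1


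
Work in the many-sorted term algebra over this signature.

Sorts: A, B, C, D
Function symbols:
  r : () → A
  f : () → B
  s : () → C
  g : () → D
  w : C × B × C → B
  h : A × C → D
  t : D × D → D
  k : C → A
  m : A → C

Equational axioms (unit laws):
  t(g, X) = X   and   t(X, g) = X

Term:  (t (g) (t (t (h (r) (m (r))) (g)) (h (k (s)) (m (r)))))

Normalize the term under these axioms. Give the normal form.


normal form = (t (h (r) (m (r))) (h (k (s)) (m (r))))

1. (t (g) (t (t (h (r) (m (r))) (g)) (h (k (s)) (m (r)))))  →  (t (t (h (r) (m (r))) (g)) (h (k (s)) (m (r))))
2. (t (t (h (r) (m (r))) (g)) (h (k (s)) (m (r))))  →  (t (h (r) (m (r))) (h (k (s)) (m (r))))


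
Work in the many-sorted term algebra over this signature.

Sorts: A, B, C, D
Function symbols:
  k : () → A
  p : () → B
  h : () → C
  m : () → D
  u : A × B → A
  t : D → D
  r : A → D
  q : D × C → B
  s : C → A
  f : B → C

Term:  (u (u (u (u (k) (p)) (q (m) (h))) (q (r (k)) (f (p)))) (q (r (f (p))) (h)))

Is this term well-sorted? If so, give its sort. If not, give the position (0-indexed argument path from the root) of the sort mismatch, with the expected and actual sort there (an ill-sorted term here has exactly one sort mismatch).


ill-sorted at position [1, 0, 0]: expected A, got C

        (k) : A
        (p) : B
      (u (k) (p)) : A
        (m) : D
        (h) : C
      (q (m) (h)) : B
    (u (u (k) (p)) (q (m) (h))) : A
        (k) : A
      (r (k)) : D
        (p) : B
      (f (p)) : C
    (q (r (k)) (f (p))) : B
  (u (u (u (k) (p)) (q (m) (h))) (q (r (k)) (f (p)))) : A
        (p) : B
      (f (p)) : C
    (r (f (p))) : ✗ arg 0 at [1, 0, 0] has sort C, expected A
    (h) : C


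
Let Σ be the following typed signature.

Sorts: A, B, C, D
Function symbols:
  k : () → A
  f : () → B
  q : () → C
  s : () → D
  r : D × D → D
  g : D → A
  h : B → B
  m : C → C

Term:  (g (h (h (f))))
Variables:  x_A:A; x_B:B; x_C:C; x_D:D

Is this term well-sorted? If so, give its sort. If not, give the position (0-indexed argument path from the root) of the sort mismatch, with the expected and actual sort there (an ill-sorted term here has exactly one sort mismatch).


      (f) : B
    (h (f)) : B
  (h (h (f))) : B
(g (h (h (f)))) : ✗ arg 0 at [0] has sort B, expected D

ill-sorted at position [0]: expected D, got B


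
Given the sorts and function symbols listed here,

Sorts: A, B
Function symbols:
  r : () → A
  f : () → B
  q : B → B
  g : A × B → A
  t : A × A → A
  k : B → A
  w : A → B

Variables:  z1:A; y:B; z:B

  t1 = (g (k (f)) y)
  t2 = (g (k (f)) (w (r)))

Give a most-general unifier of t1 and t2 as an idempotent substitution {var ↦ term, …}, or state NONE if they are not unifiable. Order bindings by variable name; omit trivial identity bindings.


{y ↦ (w (r))}


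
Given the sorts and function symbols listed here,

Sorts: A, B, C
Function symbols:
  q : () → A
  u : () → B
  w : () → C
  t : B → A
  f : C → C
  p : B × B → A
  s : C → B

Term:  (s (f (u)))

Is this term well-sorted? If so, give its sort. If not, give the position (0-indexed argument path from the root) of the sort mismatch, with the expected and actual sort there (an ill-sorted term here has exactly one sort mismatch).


ill-sorted at position [0, 0]: expected C, got B

    (u) : B
  (f (u)) : ✗ arg 0 at [0, 0] has sort B, expected C


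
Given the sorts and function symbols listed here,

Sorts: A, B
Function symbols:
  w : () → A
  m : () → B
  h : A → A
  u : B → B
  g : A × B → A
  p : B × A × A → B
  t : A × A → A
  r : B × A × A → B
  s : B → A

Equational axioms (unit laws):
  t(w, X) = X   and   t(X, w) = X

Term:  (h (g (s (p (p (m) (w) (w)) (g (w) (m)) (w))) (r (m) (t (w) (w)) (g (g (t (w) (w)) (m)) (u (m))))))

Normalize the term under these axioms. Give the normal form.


normal form = (h (g (s (p (p (m) (w) (w)) (g (w) (m)) (w))) (r (m) (w) (g (g (w) (m)) (u (m))))))

1. (h (g (s (p (p (m) (w) (w)) (g (w) (m)) (w))) (r (m) (t (w) (w)) (g (g (t (w) (w)) (m)) (u (m))))))  →  (h (g (s (p (p (m) (w) (w)) (g (w) (m)) (w))) (r (m) (w) (g (g (t (w) (w)) (m)) (u (m))))))
2. (h (g (s (p (p (m) (w) (w)) (g (w) (m)) (w))) (r (m) (w) (g (g (t (w) (w)) (m)) (u (m))))))  →  (h (g (s (p (p (m) (w) (w)) (g (w) (m)) (w))) (r (m) (w) (g (g (w) (m)) (u (m))))))


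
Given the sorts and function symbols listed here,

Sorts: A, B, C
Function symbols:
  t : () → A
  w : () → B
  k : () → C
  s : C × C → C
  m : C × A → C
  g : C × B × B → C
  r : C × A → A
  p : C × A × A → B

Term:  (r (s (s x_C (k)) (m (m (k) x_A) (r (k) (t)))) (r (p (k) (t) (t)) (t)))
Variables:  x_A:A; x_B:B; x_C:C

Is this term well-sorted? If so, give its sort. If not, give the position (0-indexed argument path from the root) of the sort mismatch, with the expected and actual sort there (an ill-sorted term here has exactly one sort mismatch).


      x_C : C
      (k) : C
    (s x_C (k)) : C
        (k) : C
        x_A : A
      (m (k) x_A) : C
        (k) : C
        (t) : A
      (r (k) (t)) : A
    (m (m (k) x_A) (r (k) (t))) : C
  (s (s x_C (k)) (m (m (k) x_A) (r (k) (t)))) : C
      (k) : C
      (t) : A
      (t) : A
    (p (k) (t) (t)) : B
    (t) : A
  (r (p (k) (t) (t)) (t)) : ✗ arg 0 at [1, 0] has sort B, expected C

ill-sorted at position [1, 0]: expected C, got B


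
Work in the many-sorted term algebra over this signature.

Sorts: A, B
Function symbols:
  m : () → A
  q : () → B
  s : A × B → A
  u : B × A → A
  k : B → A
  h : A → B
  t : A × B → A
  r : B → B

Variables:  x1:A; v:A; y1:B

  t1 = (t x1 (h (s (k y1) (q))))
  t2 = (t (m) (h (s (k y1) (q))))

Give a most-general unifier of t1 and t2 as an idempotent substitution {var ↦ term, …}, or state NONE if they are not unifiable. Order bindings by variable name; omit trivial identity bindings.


{x1 ↦ (m)}


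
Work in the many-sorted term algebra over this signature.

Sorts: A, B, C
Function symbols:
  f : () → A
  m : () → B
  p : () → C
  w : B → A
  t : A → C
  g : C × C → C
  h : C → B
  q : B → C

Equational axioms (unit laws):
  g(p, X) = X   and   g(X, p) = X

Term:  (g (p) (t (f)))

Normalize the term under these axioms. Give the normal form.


1. (g (p) (t (f)))  →  (t (f))

normal form = (t (f))


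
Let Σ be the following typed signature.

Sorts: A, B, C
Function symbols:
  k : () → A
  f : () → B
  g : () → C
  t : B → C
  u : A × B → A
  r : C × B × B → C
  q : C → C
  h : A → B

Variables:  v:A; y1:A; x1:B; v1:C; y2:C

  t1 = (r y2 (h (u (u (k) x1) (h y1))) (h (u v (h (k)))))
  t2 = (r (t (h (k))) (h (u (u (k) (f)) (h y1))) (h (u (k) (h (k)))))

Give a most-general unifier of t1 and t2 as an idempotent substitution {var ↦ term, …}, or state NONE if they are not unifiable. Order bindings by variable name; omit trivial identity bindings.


{v ↦ (k), x1 ↦ (f), y2 ↦ (t (h (k)))}


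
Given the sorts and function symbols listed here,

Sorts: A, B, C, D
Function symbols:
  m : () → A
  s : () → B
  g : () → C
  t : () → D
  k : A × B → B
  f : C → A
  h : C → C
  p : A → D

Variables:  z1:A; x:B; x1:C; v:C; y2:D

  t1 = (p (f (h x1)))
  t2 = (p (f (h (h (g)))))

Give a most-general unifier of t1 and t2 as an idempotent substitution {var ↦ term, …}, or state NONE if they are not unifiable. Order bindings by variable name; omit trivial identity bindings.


{x1 ↦ (h (g))}


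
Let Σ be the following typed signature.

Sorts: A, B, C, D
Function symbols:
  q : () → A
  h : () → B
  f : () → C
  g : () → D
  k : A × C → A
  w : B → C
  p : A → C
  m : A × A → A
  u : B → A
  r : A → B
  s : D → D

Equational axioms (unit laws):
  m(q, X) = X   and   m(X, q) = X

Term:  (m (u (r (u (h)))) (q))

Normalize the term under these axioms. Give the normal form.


normal form = (u (r (u (h))))

1. (m (u (r (u (h)))) (q))  →  (u (r (u (h))))


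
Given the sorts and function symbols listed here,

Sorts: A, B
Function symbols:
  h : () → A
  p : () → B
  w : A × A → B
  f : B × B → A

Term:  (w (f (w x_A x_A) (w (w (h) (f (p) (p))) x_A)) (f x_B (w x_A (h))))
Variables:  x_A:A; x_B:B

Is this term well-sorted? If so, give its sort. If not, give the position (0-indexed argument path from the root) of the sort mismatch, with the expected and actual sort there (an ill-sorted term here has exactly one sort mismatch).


      x_A : A
      x_A : A
    (w x_A x_A) : B
        (h) : A
          (p) : B
          (p) : B
        (f (p) (p)) : A
      (w (h) (f (p) (p))) : B
      x_A : A
    (w (w (h) (f (p) (p))) x_A) : ✗ arg 0 at [0, 1, 0] has sort B, expected A
    x_B : B
      x_A : A
      (h) : A
    (w x_A (h)) : B
  (f x_B (w x_A (h))) : A

ill-sorted at position [0, 1, 0]: expected A, got B


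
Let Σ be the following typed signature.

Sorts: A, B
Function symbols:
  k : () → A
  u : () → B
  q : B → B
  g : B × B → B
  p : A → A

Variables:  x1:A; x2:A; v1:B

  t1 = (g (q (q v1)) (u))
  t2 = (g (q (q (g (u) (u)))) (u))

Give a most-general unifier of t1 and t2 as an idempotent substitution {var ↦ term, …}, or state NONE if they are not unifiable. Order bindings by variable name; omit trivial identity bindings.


{v1 ↦ (g (u) (u))}


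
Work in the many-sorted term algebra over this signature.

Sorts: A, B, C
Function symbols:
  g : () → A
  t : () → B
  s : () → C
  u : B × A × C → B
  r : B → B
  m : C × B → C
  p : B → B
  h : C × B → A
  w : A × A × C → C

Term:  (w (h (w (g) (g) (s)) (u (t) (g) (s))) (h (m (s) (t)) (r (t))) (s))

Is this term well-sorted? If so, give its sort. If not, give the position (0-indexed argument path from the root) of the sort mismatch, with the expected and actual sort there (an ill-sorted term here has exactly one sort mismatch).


      (g) : A
      (g) : A
      (s) : C
    (w (g) (g) (s)) : C
      (t) : B
      (g) : A
      (s) : C
    (u (t) (g) (s)) : B
  (h (w (g) (g) (s)) (u (t) (g) (s))) : A
      (s) : C
      (t) : B
    (m (s) (t)) : C
      (t) : B
    (r (t)) : B
  (h (m (s) (t)) (r (t))) : A
  (s) : C
(w (h (w (g) (g) (s)) (u (t) (g) (s))) (h (m (s) (t)) (r (t))) (s)) : C

well-sorted; sort = C


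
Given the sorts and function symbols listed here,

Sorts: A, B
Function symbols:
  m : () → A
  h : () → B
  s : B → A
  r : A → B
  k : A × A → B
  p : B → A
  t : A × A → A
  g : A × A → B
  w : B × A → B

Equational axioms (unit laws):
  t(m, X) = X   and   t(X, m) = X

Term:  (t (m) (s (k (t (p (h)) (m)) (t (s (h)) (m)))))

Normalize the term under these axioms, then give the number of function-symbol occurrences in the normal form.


size = 6

1. (t (m) (s (k (t (p (h)) (m)) (t (s (h)) (m)))))  →  (s (k (t (p (h)) (m)) (t (s (h)) (m))))
2. (s (k (t (p (h)) (m)) (t (s (h)) (m))))  →  (s (k (p (h)) (t (s (h)) (m))))
3. (s (k (p (h)) (t (s (h)) (m))))  →  (s (k (p (h)) (s (h))))
normal form: (s (k (p (h)) (s (h))))


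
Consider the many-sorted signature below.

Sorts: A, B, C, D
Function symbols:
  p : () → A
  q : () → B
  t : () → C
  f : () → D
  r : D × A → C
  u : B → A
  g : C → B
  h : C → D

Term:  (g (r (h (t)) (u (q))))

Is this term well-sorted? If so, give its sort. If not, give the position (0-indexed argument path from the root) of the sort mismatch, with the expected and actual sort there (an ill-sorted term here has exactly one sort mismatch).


well-sorted; sort = B

      (t) : C
    (h (t)) : D
      (q) : B
    (u (q)) : A
  (r (h (t)) (u (q))) : C
(g (r (h (t)) (u (q)))) : B


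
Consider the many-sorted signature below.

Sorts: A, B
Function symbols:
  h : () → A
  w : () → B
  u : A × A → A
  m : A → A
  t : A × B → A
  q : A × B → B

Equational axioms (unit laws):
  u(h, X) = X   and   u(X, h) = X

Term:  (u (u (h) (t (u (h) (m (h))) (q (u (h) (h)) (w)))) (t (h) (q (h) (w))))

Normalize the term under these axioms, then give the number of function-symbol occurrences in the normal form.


1. (u (u (h) (t (u (h) (m (h))) (q (u (h) (h)) (w)))) (t (h) (q (h) (w))))  →  (u (t (u (h) (m (h))) (q (u (h) (h)) (w))) (t (h) (q (h) (w))))
2. (u (t (u (h) (m (h))) (q (u (h) (h)) (w))) (t (h) (q (h) (w))))  →  (u (t (m (h)) (q (u (h) (h)) (w))) (t (h) (q (h) (w))))
3. (u (t (m (h)) (q (u (h) (h)) (w))) (t (h) (q (h) (w))))  →  (u (t (m (h)) (q (h) (w))) (t (h) (q (h) (w))))
normal form: (u (t (m (h)) (q (h) (w))) (t (h) (q (h) (w))))

size = 12


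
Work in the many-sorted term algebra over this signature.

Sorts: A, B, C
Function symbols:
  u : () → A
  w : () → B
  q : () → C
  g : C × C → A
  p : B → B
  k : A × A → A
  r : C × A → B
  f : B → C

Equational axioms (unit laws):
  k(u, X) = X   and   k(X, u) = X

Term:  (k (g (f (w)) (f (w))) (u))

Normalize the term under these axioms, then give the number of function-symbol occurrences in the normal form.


size = 5

1. (k (g (f (w)) (f (w))) (u))  →  (g (f (w)) (f (w)))
normal form: (g (f (w)) (f (w)))


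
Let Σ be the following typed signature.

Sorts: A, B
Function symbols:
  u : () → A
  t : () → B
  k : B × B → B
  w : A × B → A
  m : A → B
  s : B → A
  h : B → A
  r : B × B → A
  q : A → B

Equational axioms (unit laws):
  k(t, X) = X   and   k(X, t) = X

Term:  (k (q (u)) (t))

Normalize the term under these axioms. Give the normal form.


normal form = (q (u))

1. (k (q (u)) (t))  →  (q (u))


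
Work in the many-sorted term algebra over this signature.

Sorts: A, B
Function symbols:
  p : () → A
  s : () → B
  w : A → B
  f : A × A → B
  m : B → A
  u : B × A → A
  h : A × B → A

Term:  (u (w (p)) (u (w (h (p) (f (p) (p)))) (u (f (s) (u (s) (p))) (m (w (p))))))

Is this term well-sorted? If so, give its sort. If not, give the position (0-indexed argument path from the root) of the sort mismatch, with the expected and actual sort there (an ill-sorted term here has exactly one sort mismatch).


    (p) : A
  (w (p)) : B
        (p) : A
          (p) : A
          (p) : A
        (f (p) (p)) : B
      (h (p) (f (p) (p))) : A
    (w (h (p) (f (p) (p)))) : B
        (s) : B
          (s) : B
          (p) : A
        (u (s) (p)) : A
      (f (s) (u (s) (p))) : ✗ arg 0 at [1, 1, 0, 0] has sort B, expected A
          (p) : A
        (w (p)) : B
      (m (w (p))) : A

ill-sorted at position [1, 1, 0, 0]: expected A, got B


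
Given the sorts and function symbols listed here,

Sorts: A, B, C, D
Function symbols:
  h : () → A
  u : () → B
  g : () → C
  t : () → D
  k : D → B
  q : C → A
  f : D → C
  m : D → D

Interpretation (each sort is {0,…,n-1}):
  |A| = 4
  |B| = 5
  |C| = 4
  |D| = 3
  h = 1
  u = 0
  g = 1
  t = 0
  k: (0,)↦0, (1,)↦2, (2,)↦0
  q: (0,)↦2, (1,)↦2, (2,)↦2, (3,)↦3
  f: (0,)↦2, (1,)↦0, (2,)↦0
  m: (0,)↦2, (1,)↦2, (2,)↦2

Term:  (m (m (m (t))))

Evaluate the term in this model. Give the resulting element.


  t = 0
  (m (t)) = m(0,) = 2
  (m (m (t))) = m(2,) = 2
  (m (m (m (t)))) = m(2,) = 2

value = 2


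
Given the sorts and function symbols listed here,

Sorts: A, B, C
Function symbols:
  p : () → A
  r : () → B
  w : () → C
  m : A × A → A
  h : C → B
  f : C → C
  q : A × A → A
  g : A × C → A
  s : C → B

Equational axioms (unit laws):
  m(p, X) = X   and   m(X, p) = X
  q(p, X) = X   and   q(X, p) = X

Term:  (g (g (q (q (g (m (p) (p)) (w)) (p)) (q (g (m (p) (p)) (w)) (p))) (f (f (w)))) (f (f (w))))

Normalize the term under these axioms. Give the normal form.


1. (g (g (q (q (g (m (p) (p)) (w)) (p)) (q (g (m (p) (p)) (w)) (p))) (f (f (w)))) (f (f (w))))  →  (g (g (q (g (m (p) (p)) (w)) (q (g (m (p) (p)) (w)) (p))) (f (f (w)))) (f (f (w))))
2. (g (g (q (g (m (p) (p)) (w)) (q (g (m (p) (p)) (w)) (p))) (f (f (w)))) (f (f (w))))  →  (g (g (q (g (p) (w)) (q (g (m (p) (p)) (w)) (p))) (f (f (w)))) (f (f (w))))
3. (g (g (q (g (p) (w)) (q (g (m (p) (p)) (w)) (p))) (f (f (w)))) (f (f (w))))  →  (g (g (q (g (p) (w)) (g (m (p) (p)) (w))) (f (f (w)))) (f (f (w))))
4. (g (g (q (g (p) (w)) (g (m (p) (p)) (w))) (f (f (w)))) (f (f (w))))  →  (g (g (q (g (p) (w)) (g (p) (w))) (f (f (w)))) (f (f (w))))

normal form = (g (g (q (g (p) (w)) (g (p) (w))) (f (f (w)))) (f (f (w))))


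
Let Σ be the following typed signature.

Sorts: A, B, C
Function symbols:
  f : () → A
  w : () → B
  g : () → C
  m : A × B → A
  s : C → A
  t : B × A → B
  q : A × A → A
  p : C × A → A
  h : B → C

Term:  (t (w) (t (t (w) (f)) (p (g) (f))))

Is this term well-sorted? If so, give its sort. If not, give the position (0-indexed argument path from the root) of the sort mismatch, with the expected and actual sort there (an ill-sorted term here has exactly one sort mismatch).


ill-sorted at position [1]: expected A, got B

  (w) : B
      (w) : B
      (f) : A
    (t (w) (f)) : B
      (g) : C
      (f) : A
    (p (g) (f)) : A
  (t (t (w) (f)) (p (g) (f))) : B
(t (w) (t (t (w) (f)) (p (g) (f)))) : ✗ arg 1 at [1] has sort B, expected A


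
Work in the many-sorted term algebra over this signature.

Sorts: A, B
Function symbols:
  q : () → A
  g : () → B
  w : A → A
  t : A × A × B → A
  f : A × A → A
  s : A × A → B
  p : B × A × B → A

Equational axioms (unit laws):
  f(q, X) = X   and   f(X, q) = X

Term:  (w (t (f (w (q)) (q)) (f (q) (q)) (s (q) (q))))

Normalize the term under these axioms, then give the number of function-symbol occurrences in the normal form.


1. (w (t (f (w (q)) (q)) (f (q) (q)) (s (q) (q))))  →  (w (t (w (q)) (f (q) (q)) (s (q) (q))))
2. (w (t (w (q)) (f (q) (q)) (s (q) (q))))  →  (w (t (w (q)) (q) (s (q) (q))))
normal form: (w (t (w (q)) (q) (s (q) (q))))

size = 8


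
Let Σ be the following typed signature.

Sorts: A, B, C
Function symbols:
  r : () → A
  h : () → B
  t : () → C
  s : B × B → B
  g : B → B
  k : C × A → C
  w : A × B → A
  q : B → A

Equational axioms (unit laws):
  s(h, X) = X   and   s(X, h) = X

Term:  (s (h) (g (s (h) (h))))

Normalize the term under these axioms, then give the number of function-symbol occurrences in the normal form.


1. (s (h) (g (s (h) (h))))  →  (g (s (h) (h)))
2. (g (s (h) (h)))  →  (g (h))
normal form: (g (h))

size = 2


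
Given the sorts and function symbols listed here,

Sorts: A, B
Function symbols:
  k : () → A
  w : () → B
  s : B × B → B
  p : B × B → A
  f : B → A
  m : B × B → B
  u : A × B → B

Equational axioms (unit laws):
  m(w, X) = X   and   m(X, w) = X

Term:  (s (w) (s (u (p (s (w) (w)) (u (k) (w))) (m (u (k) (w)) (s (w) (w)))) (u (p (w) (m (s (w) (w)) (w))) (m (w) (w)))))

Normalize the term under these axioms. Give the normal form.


normal form = (s (w) (s (u (p (s (w) (w)) (u (k) (w))) (m (u (k) (w)) (s (w) (w)))) (u (p (w) (s (w) (w))) (w))))

1. (s (w) (s (u (p (s (w) (w)) (u (k) (w))) (m (u (k) (w)) (s (w) (w)))) (u (p (w) (m (s (w) (w)) (w))) (m (w) (w)))))  →  (s (w) (s (u (p (s (w) (w)) (u (k) (w))) (m (u (k) (w)) (s (w) (w)))) (u (p (w) (s (w) (w))) (m (w) (w)))))
2. (s (w) (s (u (p (s (w) (w)) (u (k) (w))) (m (u (k) (w)) (s (w) (w)))) (u (p (w) (s (w) (w))) (m (w) (w)))))  →  (s (w) (s (u (p (s (w) (w)) (u (k) (w))) (m (u (k) (w)) (s (w) (w)))) (u (p (w) (s (w) (w))) (w))))


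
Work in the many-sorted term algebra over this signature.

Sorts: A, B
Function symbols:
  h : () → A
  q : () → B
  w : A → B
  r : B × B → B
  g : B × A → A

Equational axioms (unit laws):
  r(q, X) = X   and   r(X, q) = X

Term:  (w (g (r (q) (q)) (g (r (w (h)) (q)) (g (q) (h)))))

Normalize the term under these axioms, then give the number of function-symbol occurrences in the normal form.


1. (w (g (r (q) (q)) (g (r (w (h)) (q)) (g (q) (h)))))  →  (w (g (q) (g (r (w (h)) (q)) (g (q) (h)))))
2. (w (g (q) (g (r (w (h)) (q)) (g (q) (h)))))  →  (w (g (q) (g (w (h)) (g (q) (h)))))
normal form: (w (g (q) (g (w (h)) (g (q) (h)))))

size = 9
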